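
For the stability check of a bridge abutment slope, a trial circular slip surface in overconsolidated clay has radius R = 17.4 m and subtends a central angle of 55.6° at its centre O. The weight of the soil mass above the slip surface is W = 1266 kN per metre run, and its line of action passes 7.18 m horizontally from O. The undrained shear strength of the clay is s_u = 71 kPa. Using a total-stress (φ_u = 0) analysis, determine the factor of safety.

Taking moments about the centre O, the resisting moment is provided by the undrained shear strength acting along the arc:
Arc length L_a = R·θ = 17.4·(55.6°·π/180) = 17.4·0.9704 = 16.89 m
M_R = s_u·L_a·R = 71·16.89·17.4 = 20859.7 kN·m/m
M_D = W·d = 1266·7.18 = 9089.9 kN·m/m
FS = M_R / M_D = 20859.7 / 9089.9 = 2.295

FS = 2.29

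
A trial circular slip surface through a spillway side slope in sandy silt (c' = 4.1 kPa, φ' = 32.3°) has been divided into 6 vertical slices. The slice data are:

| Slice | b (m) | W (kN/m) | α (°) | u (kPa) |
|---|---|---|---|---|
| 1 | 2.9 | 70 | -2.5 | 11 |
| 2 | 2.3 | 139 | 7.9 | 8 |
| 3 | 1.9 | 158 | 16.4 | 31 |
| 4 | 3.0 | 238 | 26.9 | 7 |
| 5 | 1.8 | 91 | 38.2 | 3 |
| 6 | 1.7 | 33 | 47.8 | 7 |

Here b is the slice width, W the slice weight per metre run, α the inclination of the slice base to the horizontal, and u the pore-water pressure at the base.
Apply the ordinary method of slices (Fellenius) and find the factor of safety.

Ordinary method of slices: FS = Σ[c'·Δl_i + (W_i cosα_i − u_i·Δl_i)·tanφ'] / Σ W_i sinα_i, with Δl_i = b_i / cosα_i.
Slice 1: Δl = 2.9/cos(-2.5°) = 2.903 m; N'_1 = 70·cos(-2.5°) − 11·2.903 = 38.0; c'Δl = 11.90; W sinα = -3.1
Slice 2: Δl = 2.3/cos7.9° = 2.322 m; N'_2 = 139·cos7.9° − 8·2.322 = 119.1; c'Δl = 9.52; W sinα = 19.1
Slice 3: Δl = 1.9/cos16.4° = 1.981 m; N'_3 = 158·cos16.4° − 31·1.981 = 90.2; c'Δl = 8.12; W sinα = 44.6
Slice 4: Δl = 3.0/cos26.9° = 3.364 m; N'_4 = 238·cos26.9° − 7·3.364 = 188.7; c'Δl = 13.79; W sinα = 107.7
Slice 5: Δl = 1.8/cos38.2° = 2.290 m; N'_5 = 91·cos38.2° − 3·2.290 = 64.6; c'Δl = 9.39; W sinα = 56.3
Slice 6: Δl = 1.7/cos47.8° = 2.531 m; N'_6 = 33·cos47.8° − 7·2.531 = 4.5; c'Δl = 10.38; W sinα = 24.4
Σc'Δl = 63.1 kN/m; ΣN' = 505.1 kN/m; ΣW sinα = 249.1 kN/m
Resisting = 63.1 + 505.1·tan32.3° = 63.1 + 319.3 = 382.4 kN/m
FS = 382.4 / 249.1 = 1.535

FS = 1.54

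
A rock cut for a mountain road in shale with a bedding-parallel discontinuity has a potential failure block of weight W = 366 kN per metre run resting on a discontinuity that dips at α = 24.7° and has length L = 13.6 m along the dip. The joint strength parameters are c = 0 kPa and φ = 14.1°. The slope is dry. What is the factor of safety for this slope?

Resolving the block weight along and normal to the plane and applying the Mohr–Coulomb strength on the joint:
N' = W cosα = 366·cos24.7° = 332.5 kN/m
Driving force T = W sinα = 366·sin24.7° = 152.9 kN/m
Resisting force R = c·L + N'·tanφ = 0·13.6 + 332.5·tan14.1° = 0.0 + 83.5 = 83.5 kN/m
FS = R / T = 83.5 / 152.9 = 0.546

FS = 0.55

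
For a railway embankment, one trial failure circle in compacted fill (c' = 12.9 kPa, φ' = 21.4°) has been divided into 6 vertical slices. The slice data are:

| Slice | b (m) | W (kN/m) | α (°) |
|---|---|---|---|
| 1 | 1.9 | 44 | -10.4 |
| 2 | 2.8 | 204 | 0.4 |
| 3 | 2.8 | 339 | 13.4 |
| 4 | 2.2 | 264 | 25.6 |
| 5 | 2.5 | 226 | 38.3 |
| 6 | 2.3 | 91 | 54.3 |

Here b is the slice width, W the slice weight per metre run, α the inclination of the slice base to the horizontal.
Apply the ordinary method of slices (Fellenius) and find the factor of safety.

FS = 1.58

Ordinary method of slices: FS = Σ[c'·Δl_i + (W_i cosα_i)·tanφ'] / Σ W_i sinα_i, with Δl_i = b_i / cosα_i.
Slice 1: Δl = 1.9/cos(-10.4°) = 1.932 m; N'_1 = 44·cos(-10.4°) = 43.3; c'Δl = 24.92; W sinα = -7.9
Slice 2: Δl = 2.8/cos0.4° = 2.800 m; N'_2 = 204·cos0.4° = 204.0; c'Δl = 36.12; W sinα = 1.4
Slice 3: Δl = 2.8/cos13.4° = 2.878 m; N'_3 = 339·cos13.4° = 329.8; c'Δl = 37.13; W sinα = 78.6
Slice 4: Δl = 2.2/cos25.6° = 2.439 m; N'_4 = 264·cos25.6° = 238.1; c'Δl = 31.47; W sinα = 114.1
Slice 5: Δl = 2.5/cos38.3° = 3.186 m; N'_5 = 226·cos38.3° = 177.4; c'Δl = 41.09; W sinα = 140.1
Slice 6: Δl = 2.3/cos54.3° = 3.941 m; N'_6 = 91·cos54.3° = 53.1; c'Δl = 50.84; W sinα = 73.9
Σc'Δl = 221.6 kN/m; ΣN' = 1045.6 kN/m; ΣW sinα = 400.1 kN/m
Resisting = 221.6 + 1045.6·tan21.4° = 221.6 + 409.8 = 631.3 kN/m
FS = 631.3 / 400.1 = 1.578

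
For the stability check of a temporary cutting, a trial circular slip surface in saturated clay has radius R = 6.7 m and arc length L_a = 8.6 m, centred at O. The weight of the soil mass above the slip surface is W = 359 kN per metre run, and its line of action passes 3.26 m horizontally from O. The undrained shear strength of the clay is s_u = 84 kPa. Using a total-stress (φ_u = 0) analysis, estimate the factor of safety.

Taking moments about the centre O, the resisting moment is provided by the undrained shear strength acting along the arc:
M_R = s_u·L_a·R = 84·8.60·6.7 = 4840.1 kN·m/m
M_D = W·d = 359·3.26 = 1170.3 kN·m/m
FS = M_R / M_D = 4840.1 / 1170.3 = 4.136

FS = 4.14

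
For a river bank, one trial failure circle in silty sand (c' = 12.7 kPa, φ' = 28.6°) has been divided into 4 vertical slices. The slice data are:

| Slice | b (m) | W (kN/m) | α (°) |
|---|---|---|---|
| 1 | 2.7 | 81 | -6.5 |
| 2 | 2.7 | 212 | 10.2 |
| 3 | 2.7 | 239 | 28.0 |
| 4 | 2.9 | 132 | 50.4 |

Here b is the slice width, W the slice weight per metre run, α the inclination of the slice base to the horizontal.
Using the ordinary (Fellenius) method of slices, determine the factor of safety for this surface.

FS = 2.00

Ordinary method of slices: FS = Σ[c'·Δl_i + (W_i cosα_i)·tanφ'] / Σ W_i sinα_i, with Δl_i = b_i / cosα_i.
Slice 1: Δl = 2.7/cos(-6.5°) = 2.717 m; N'_1 = 81·cos(-6.5°) = 80.5; c'Δl = 34.51; W sinα = -9.2
Slice 2: Δl = 2.7/cos10.2° = 2.743 m; N'_2 = 212·cos10.2° = 208.6; c'Δl = 34.84; W sinα = 37.5
Slice 3: Δl = 2.7/cos28.0° = 3.058 m; N'_3 = 239·cos28.0° = 211.0; c'Δl = 38.84; W sinα = 112.2
Slice 4: Δl = 2.9/cos50.4° = 4.550 m; N'_4 = 132·cos50.4° = 84.1; c'Δl = 57.78; W sinα = 101.7
Σc'Δl = 166.0 kN/m; ΣN' = 584.3 kN/m; ΣW sinα = 242.3 kN/m
Resisting = 166.0 + 584.3·tan28.6° = 166.0 + 318.6 = 484.5 kN/m
FS = 484.5 / 242.3 = 2.000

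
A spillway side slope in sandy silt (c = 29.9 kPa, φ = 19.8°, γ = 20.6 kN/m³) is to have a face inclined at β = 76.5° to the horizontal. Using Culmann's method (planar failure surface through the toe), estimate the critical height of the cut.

Culmann's analysis gives the critical failure plane at α_cr = (β + φ)/2 = (76.5 + 19.8)/2 = 48.1°, and the critical height
H_c = (4c/γ) · sinβ cosφ / [1 − cos(β − φ)]
    = (4·29.9/20.6) · sin76.5°·cos19.8° / [1 − cos(56.7°)]
    = 5.806 · 0.9724·0.9409 / [1 − 0.5490]
    = 5.806 · 0.9149 / 0.4510
    = 11.78 m

H_c = 11.78 m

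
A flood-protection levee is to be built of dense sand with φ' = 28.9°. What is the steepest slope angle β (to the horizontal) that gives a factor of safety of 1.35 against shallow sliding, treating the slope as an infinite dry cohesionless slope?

β = 22.2°

For an infinite dry cohesionless slope FS = tanφ'/tanβ, so tanβ = tanφ' / FS.
tanβ = tan28.9° / 1.35 = 0.5520 / 1.35 = 0.4089
β = arctan(0.4089) = 22.24°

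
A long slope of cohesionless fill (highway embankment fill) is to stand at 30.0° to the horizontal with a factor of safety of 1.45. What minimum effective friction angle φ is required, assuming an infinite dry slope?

FS = tanφ/tanβ ⇒ tanφ = FS · tanβ = 1.45 · tan30.0° = 0.8372
φ = arctan(0.8372) = 39.93°

φ = 39.9°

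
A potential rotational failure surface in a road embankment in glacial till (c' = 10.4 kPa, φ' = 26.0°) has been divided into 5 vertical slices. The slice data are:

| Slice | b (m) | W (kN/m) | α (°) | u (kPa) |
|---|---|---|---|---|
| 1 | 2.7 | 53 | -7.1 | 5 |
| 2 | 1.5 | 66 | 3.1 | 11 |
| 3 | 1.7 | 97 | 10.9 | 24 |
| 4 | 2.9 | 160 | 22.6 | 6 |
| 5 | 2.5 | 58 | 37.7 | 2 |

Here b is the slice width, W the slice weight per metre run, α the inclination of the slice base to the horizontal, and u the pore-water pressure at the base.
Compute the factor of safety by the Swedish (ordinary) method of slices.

Ordinary method of slices: FS = Σ[c'·Δl_i + (W_i cosα_i − u_i·Δl_i)·tanφ'] / Σ W_i sinα_i, with Δl_i = b_i / cosα_i.
Slice 1: Δl = 2.7/cos(-7.1°) = 2.721 m; N'_1 = 53·cos(-7.1°) − 5·2.721 = 39.0; c'Δl = 28.30; W sinα = -6.6
Slice 2: Δl = 1.5/cos3.1° = 1.502 m; N'_2 = 66·cos3.1° − 11·1.502 = 49.4; c'Δl = 15.62; W sinα = 3.6
Slice 3: Δl = 1.7/cos10.9° = 1.731 m; N'_3 = 97·cos10.9° − 24·1.731 = 53.7; c'Δl = 18.00; W sinα = 18.3
Slice 4: Δl = 2.9/cos22.6° = 3.141 m; N'_4 = 160·cos22.6° − 6·3.141 = 128.9; c'Δl = 32.67; W sinα = 61.5
Slice 5: Δl = 2.5/cos37.7° = 3.160 m; N'_5 = 58·cos37.7° − 2·3.160 = 39.6; c'Δl = 32.86; W sinα = 35.5
Σc'Δl = 127.5 kN/m; ΣN' = 310.5 kN/m; ΣW sinα = 112.3 kN/m
Resisting = 127.5 + 310.5·tan26.0° = 127.5 + 151.4 = 278.9 kN/m
FS = 278.9 / 112.3 = 2.483

FS = 2.48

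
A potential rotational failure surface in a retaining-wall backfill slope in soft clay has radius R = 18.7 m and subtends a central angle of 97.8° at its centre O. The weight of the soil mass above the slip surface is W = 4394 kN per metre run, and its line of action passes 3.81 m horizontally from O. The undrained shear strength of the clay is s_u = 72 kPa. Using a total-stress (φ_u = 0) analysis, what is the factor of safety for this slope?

Taking moments about the centre O, the resisting moment is provided by the undrained shear strength acting along the arc:
Arc length L_a = R·θ = 18.7·(97.8°·π/180) = 18.7·1.7069 = 31.92 m
M_R = s_u·L_a·R = 72·31.92·18.7 = 42976.6 kN·m/m
M_D = W·d = 4394·3.81 = 16741.1 kN·m/m
FS = M_R / M_D = 42976.6 / 16741.1 = 2.567

FS = 2.57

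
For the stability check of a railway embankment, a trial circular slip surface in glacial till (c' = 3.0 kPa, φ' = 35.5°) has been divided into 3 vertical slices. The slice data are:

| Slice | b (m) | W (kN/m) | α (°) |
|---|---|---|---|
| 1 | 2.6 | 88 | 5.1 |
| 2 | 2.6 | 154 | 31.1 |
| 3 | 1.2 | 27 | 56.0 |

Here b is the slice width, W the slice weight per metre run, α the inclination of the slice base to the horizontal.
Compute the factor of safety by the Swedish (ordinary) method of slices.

Ordinary method of slices: FS = Σ[c'·Δl_i + (W_i cosα_i)·tanφ'] / Σ W_i sinα_i, with Δl_i = b_i / cosα_i.
Slice 1: Δl = 2.6/cos5.1° = 2.610 m; N'_1 = 88·cos5.1° = 87.7; c'Δl = 7.83; W sinα = 7.8
Slice 2: Δl = 2.6/cos31.1° = 3.036 m; N'_2 = 154·cos31.1° = 131.9; c'Δl = 9.11; W sinα = 79.5
Slice 3: Δl = 1.2/cos56.0° = 2.146 m; N'_3 = 27·cos56.0° = 15.1; c'Δl = 6.44; W sinα = 22.4
Σc'Δl = 23.4 kN/m; ΣN' = 234.6 kN/m; ΣW sinα = 109.8 kN/m
Resisting = 23.4 + 234.6·tan35.5° = 23.4 + 167.3 = 190.7 kN/m
FS = 190.7 / 109.8 = 1.738

FS = 1.74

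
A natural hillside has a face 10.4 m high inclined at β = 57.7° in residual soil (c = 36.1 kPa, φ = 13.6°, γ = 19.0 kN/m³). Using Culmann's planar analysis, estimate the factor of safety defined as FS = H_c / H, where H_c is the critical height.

H_c = (4c/γ) · sinβ cosφ / [1 − cos(β − φ)]
    = (4·36.1/19.0) · sin57.7°·cos13.6° / [1 − cos44.1°]
    = 7.600 · 0.8216 / 0.2819 = 22.15 m
FS = H_c / H = 22.15 / 10.4 = 2.130

FS = 2.13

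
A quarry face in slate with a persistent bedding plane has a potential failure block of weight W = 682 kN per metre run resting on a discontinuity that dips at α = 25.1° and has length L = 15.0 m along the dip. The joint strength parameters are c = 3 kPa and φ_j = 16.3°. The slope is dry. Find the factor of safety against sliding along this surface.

FS = 0.78

Resolving the block weight along and normal to the plane and applying the Mohr–Coulomb strength on the joint:
N' = W cosα = 682·cos25.1° = 617.6 kN/m
Driving force T = W sinα = 682·sin25.1° = 289.3 kN/m
Resisting force R = c·L + N'·tanφ_j = 3·15.0 + 617.6·tan16.3° = 45.0 + 180.6 = 225.6 kN/m
FS = R / T = 225.6 / 289.3 = 0.780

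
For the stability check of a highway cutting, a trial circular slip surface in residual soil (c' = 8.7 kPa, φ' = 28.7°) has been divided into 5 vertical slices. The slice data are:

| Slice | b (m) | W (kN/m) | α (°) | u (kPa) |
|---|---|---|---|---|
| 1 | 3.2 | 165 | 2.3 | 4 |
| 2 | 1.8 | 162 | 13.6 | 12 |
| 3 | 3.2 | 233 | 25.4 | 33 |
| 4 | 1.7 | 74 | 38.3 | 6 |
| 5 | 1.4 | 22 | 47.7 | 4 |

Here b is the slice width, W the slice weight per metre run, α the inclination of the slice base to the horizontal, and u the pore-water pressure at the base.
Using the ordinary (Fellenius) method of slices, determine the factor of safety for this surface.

Ordinary method of slices: FS = Σ[c'·Δl_i + (W_i cosα_i − u_i·Δl_i)·tanφ'] / Σ W_i sinα_i, with Δl_i = b_i / cosα_i.
Slice 1: Δl = 3.2/cos2.3° = 3.203 m; N'_1 = 165·cos2.3° − 4·3.203 = 152.1; c'Δl = 27.86; W sinα = 6.6
Slice 2: Δl = 1.8/cos13.6° = 1.852 m; N'_2 = 162·cos13.6° − 12·1.852 = 135.2; c'Δl = 16.11; W sinα = 38.1
Slice 3: Δl = 3.2/cos25.4° = 3.542 m; N'_3 = 233·cos25.4° − 33·3.542 = 93.6; c'Δl = 30.82; W sinα = 99.9
Slice 4: Δl = 1.7/cos38.3° = 2.166 m; N'_4 = 74·cos38.3° − 6·2.166 = 45.1; c'Δl = 18.85; W sinα = 45.9
Slice 5: Δl = 1.4/cos47.7° = 2.080 m; N'_5 = 22·cos47.7° − 4·2.080 = 6.5; c'Δl = 18.10; W sinα = 16.3
Σc'Δl = 111.7 kN/m; ΣN' = 432.4 kN/m; ΣW sinα = 206.8 kN/m
Resisting = 111.7 + 432.4·tan28.7° = 111.7 + 236.7 = 348.5 kN/m
FS = 348.5 / 206.8 = 1.685

FS = 1.69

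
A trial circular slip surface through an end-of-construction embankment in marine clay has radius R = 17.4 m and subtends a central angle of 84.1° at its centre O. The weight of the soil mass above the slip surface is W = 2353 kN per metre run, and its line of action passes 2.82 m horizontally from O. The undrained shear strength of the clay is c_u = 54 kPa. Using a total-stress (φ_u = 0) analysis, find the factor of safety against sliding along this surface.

Taking moments about the centre O, the resisting moment is provided by the undrained shear strength acting along the arc:
Arc length L_a = R·θ = 17.4·(84.1°·π/180) = 17.4·1.4678 = 25.54 m
M_R = c_u·L_a·R = 54·25.54·17.4 = 23997.5 kN·m/m
M_D = W·d = 2353·2.82 = 6635.5 kN·m/m
FS = M_R / M_D = 23997.5 / 6635.5 = 3.617

FS = 3.62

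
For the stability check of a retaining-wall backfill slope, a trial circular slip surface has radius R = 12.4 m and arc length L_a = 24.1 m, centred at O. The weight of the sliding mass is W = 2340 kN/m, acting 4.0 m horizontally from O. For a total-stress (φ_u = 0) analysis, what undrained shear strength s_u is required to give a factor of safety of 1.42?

FS = s_u·L_a·R / (W·d), so s_u = FS·W·d / (L_a·R).
s_u = 1.42·2340·4.0 / (24.10·12.4) = 13291.2 / 298.84 = 44.48 kPa

s_u = 44.5 kPa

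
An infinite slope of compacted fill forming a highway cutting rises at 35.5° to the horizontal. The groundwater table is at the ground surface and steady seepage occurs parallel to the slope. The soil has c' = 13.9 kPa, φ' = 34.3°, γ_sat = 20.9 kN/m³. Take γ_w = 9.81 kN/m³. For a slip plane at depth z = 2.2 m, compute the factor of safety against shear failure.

With seepage parallel to the slope and the water table at the surface, the effective normal stress on the slip plane uses the buoyant unit weight γ' = γ_sat − γ_w while the driving shear stress uses γ_sat:
FS = [c' + γ' z cos²β tanφ'] / [γ_sat z sinβ cosβ]
γ' = 20.9 − 9.81 = 11.09 kN/m³
Numerator = 13.9 + 11.09·2.2·cos²35.5°·tan34.3° = 13.9 + 11.09·2.2·0.6628·0.6822 = 24.931 kPa
Denominator = 20.9·2.2·sin35.5°·cos35.5° = 20.9·2.2·0.5807·0.8141 = 21.737 kPa
FS = 24.931 / 21.737 = 1.147

FS = 1.15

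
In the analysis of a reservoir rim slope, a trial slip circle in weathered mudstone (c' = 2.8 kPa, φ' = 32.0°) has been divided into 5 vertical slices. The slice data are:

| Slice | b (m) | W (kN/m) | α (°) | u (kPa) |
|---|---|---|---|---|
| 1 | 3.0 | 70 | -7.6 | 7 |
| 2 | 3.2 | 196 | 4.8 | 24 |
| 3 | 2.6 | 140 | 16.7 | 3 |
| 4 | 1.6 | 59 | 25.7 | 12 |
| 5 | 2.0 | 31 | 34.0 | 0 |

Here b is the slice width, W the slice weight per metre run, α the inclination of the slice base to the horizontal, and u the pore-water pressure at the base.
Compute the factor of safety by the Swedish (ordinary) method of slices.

FS = 2.83

Ordinary method of slices: FS = Σ[c'·Δl_i + (W_i cosα_i − u_i·Δl_i)·tanφ'] / Σ W_i sinα_i, with Δl_i = b_i / cosα_i.
Slice 1: Δl = 3.0/cos(-7.6°) = 3.027 m; N'_1 = 70·cos(-7.6°) − 7·3.027 = 48.2; c'Δl = 8.47; W sinα = -9.3
Slice 2: Δl = 3.2/cos4.8° = 3.211 m; N'_2 = 196·cos4.8° − 24·3.211 = 118.2; c'Δl = 8.99; W sinα = 16.4
Slice 3: Δl = 2.6/cos16.7° = 2.714 m; N'_3 = 140·cos16.7° − 3·2.714 = 126.0; c'Δl = 7.60; W sinα = 40.2
Slice 4: Δl = 1.6/cos25.7° = 1.776 m; N'_4 = 59·cos25.7° − 12·1.776 = 31.9; c'Δl = 4.97; W sinα = 25.6
Slice 5: Δl = 2.0/cos34.0° = 2.412 m; N'_5 = 31·cos34.0° − 0·2.412 = 25.7; c'Δl = 6.75; W sinα = 17.3
Σc'Δl = 36.8 kN/m; ΣN' = 349.9 kN/m; ΣW sinα = 90.3 kN/m
Resisting = 36.8 + 349.9·tan32.0° = 36.8 + 218.7 = 255.5 kN/m
FS = 255.5 / 90.3 = 2.829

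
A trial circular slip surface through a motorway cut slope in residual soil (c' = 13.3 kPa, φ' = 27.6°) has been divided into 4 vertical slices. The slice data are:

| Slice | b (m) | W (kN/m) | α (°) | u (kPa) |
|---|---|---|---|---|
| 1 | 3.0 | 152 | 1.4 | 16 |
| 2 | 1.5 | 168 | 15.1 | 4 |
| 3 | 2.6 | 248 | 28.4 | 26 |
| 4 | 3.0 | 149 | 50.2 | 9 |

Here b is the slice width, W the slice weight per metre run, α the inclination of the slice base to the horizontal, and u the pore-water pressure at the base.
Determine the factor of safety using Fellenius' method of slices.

Ordinary method of slices: FS = Σ[c'·Δl_i + (W_i cosα_i − u_i·Δl_i)·tanφ'] / Σ W_i sinα_i, with Δl_i = b_i / cosα_i.
Slice 1: Δl = 3.0/cos1.4° = 3.001 m; N'_1 = 152·cos1.4° − 16·3.001 = 103.9; c'Δl = 39.91; W sinα = 3.7
Slice 2: Δl = 1.5/cos15.1° = 1.554 m; N'_2 = 168·cos15.1° − 4·1.554 = 156.0; c'Δl = 20.66; W sinα = 43.8
Slice 3: Δl = 2.6/cos28.4° = 2.956 m; N'_3 = 248·cos28.4° − 26·2.956 = 141.3; c'Δl = 39.31; W sinα = 118.0
Slice 4: Δl = 3.0/cos50.2° = 4.687 m; N'_4 = 149·cos50.2° − 9·4.687 = 53.2; c'Δl = 62.33; W sinα = 114.5
Σc'Δl = 162.2 kN/m; ΣN' = 454.4 kN/m; ΣW sinα = 279.9 kN/m
Resisting = 162.2 + 454.4·tan27.6° = 162.2 + 237.6 = 399.8 kN/m
FS = 399.8 / 279.9 = 1.428

FS = 1.43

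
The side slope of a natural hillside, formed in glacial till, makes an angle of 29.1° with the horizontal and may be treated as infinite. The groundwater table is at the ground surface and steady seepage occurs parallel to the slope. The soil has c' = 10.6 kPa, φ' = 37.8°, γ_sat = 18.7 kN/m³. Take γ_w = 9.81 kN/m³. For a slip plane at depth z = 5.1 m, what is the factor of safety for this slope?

FS = 0.92

With seepage parallel to the slope and the water table at the surface, the effective normal stress on the slip plane uses the buoyant unit weight γ' = γ_sat − γ_w while the driving shear stress uses γ_sat:
FS = [c' + γ' z cos²β tanφ'] / [γ_sat z sinβ cosβ]
γ' = 18.7 − 9.81 = 8.89 kN/m³
Numerator = 10.6 + 8.89·5.1·cos²29.1°·tan37.8° = 10.6 + 8.89·5.1·0.7635·0.7757 = 37.450 kPa
Denominator = 18.7·5.1·sin29.1°·cos29.1° = 18.7·5.1·0.4863·0.8738 = 40.527 kPa
FS = 37.450 / 40.527 = 0.924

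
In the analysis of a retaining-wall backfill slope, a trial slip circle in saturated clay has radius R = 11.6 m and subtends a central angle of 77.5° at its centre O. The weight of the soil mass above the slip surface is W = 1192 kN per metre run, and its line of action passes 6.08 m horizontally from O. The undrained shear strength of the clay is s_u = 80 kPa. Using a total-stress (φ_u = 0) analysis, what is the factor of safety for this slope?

FS = 2.01

Taking moments about the centre O, the resisting moment is provided by the undrained shear strength acting along the arc:
Arc length L_a = R·θ = 11.6·(77.5°·π/180) = 11.6·1.3526 = 15.69 m
M_R = s_u·L_a·R = 80·15.69·11.6 = 14560.8 kN·m/m
M_D = W·d = 1192·6.08 = 7247.4 kN·m/m
FS = M_R / M_D = 14560.8 / 7247.4 = 2.009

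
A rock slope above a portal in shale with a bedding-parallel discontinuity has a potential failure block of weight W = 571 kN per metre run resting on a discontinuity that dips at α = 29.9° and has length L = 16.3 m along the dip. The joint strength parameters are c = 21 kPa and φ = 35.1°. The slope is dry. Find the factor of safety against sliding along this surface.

FS = 2.42

Resolving the block weight along and normal to the plane and applying the Mohr–Coulomb strength on the joint:
N' = W cosα = 571·cos29.9° = 495.0 kN/m
Driving force T = W sinα = 571·sin29.9° = 284.6 kN/m
Resisting force R = c·L + N'·tanφ = 21·16.3 + 495.0·tan35.1° = 342.3 + 347.9 = 690.2 kN/m
FS = R / T = 690.2 / 284.6 = 2.425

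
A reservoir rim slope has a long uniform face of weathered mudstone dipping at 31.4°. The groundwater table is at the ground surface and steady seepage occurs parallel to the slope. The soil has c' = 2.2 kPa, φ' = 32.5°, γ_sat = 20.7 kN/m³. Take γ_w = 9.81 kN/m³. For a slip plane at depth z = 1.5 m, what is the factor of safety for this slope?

With seepage parallel to the slope and the water table at the surface, the effective normal stress on the slip plane uses the buoyant unit weight γ' = γ_sat − γ_w while the driving shear stress uses γ_sat:
FS = [c' + γ' z cos²β tanφ'] / [γ_sat z sinβ cosβ]
γ' = 20.7 − 9.81 = 10.89 kN/m³
Numerator = 2.2 + 10.89·1.5·cos²31.4°·tan32.5° = 2.2 + 10.89·1.5·0.7285·0.6371 = 9.782 kPa
Denominator = 20.7·1.5·sin31.4°·cos31.4° = 20.7·1.5·0.5210·0.8536 = 13.808 kPa
FS = 9.782 / 13.808 = 0.708

FS = 0.71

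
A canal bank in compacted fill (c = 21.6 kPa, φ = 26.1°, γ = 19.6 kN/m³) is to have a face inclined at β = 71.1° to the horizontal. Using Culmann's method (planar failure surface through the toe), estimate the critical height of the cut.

H_c = 12.79 m

Culmann's analysis gives the critical failure plane at α_cr = (β + φ)/2 = (71.1 + 26.1)/2 = 48.6°, and the critical height
H_c = (4c/γ) · sinβ cosφ / [1 − cos(β − φ)]
    = (4·21.6/19.6) · sin71.1°·cos26.1° / [1 − cos(45.0°)]
    = 4.408 · 0.9461·0.8980 / [1 − 0.7071]
    = 4.408 · 0.8496 / 0.2929
    = 12.79 m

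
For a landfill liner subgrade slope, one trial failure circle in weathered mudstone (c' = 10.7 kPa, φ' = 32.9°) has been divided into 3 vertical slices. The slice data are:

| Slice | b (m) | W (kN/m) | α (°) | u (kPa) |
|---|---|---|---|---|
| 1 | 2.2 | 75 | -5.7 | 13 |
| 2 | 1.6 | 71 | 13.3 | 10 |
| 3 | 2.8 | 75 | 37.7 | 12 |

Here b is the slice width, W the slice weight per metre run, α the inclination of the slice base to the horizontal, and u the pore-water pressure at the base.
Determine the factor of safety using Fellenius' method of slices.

Ordinary method of slices: FS = Σ[c'·Δl_i + (W_i cosα_i − u_i·Δl_i)·tanφ'] / Σ W_i sinα_i, with Δl_i = b_i / cosα_i.
Slice 1: Δl = 2.2/cos(-5.7°) = 2.211 m; N'_1 = 75·cos(-5.7°) − 13·2.211 = 45.9; c'Δl = 23.66; W sinα = -7.4
Slice 2: Δl = 1.6/cos13.3° = 1.644 m; N'_2 = 71·cos13.3° − 10·1.644 = 52.7; c'Δl = 17.59; W sinα = 16.3
Slice 3: Δl = 2.8/cos37.7° = 3.539 m; N'_3 = 75·cos37.7° − 12·3.539 = 16.9; c'Δl = 37.87; W sinα = 45.9
Σc'Δl = 79.1 kN/m; ΣN' = 115.4 kN/m; ΣW sinα = 54.7 kN/m
Resisting = 79.1 + 115.4·tan32.9° = 79.1 + 74.7 = 153.8 kN/m
FS = 153.8 / 54.7 = 2.809

FS = 2.81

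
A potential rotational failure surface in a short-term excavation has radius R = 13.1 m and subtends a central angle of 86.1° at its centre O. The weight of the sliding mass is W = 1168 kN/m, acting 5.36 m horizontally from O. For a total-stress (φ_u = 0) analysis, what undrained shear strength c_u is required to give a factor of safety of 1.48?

FS = c_u·L_a·R / (W·d), so c_u = FS·W·d / (L_a·R).
Arc length L_a = R·θ = 13.1·(86.1°·π/180) = 13.1·1.5027 = 19.69 m
c_u = 1.48·1168·5.36 / (19.69·13.1) = 9265.5 / 257.88 = 35.93 kPa

c_u = 35.9 kPa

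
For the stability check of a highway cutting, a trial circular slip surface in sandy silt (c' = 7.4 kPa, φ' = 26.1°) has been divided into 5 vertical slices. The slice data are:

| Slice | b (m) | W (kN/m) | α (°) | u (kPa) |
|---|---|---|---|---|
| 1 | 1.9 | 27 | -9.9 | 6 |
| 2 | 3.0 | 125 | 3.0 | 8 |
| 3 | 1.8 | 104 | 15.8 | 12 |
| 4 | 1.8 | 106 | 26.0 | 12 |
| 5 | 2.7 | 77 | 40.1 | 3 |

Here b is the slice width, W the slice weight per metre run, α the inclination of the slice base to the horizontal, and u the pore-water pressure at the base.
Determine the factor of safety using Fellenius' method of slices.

Ordinary method of slices: FS = Σ[c'·Δl_i + (W_i cosα_i − u_i·Δl_i)·tanφ'] / Σ W_i sinα_i, with Δl_i = b_i / cosα_i.
Slice 1: Δl = 1.9/cos(-9.9°) = 1.929 m; N'_1 = 27·cos(-9.9°) − 6·1.929 = 15.0; c'Δl = 14.27; W sinα = -4.6
Slice 2: Δl = 3.0/cos3.0° = 3.004 m; N'_2 = 125·cos3.0° − 8·3.004 = 100.8; c'Δl = 22.23; W sinα = 6.5
Slice 3: Δl = 1.8/cos15.8° = 1.871 m; N'_3 = 104·cos15.8° − 12·1.871 = 77.6; c'Δl = 13.84; W sinα = 28.3
Slice 4: Δl = 1.8/cos26.0° = 2.003 m; N'_4 = 106·cos26.0° − 12·2.003 = 71.2; c'Δl = 14.82; W sinα = 46.5
Slice 5: Δl = 2.7/cos40.1° = 3.530 m; N'_5 = 77·cos40.1° − 3·3.530 = 48.3; c'Δl = 26.12; W sinα = 49.6
Σc'Δl = 91.3 kN/m; ΣN' = 313.0 kN/m; ΣW sinα = 126.3 kN/m
Resisting = 91.3 + 313.0·tan26.1° = 91.3 + 153.3 = 244.6 kN/m
FS = 244.6 / 126.3 = 1.937

FS = 1.94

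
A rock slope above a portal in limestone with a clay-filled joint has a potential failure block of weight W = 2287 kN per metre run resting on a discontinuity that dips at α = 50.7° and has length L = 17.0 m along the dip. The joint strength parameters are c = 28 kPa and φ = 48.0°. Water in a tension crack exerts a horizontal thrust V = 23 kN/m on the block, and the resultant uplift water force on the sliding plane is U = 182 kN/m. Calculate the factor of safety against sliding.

FS = 1.04

Resolving the block weight along and normal to the plane and applying the Mohr–Coulomb strength on the joint:
N' = W cosα − U − V sinα = 2287·cos50.7° − 182 − 23·sin50.7° = 1248.7 kN/m
Driving force T = W sinα + V cosα = 2287·sin50.7° + 23·cos50.7° = 1784.3 kN/m
Resisting force R = c·L + N'·tanφ = 28·17.0 + 1248.7·tan48.0° = 476.0 + 1386.9 = 1862.9 kN/m
FS = R / T = 1862.9 / 1784.3 = 1.044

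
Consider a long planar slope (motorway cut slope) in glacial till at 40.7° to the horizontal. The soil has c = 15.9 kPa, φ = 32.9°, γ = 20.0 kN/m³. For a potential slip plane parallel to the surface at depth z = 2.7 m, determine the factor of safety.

For an infinite slope with a slip plane parallel to the surface (no pore pressure): FS = [c + γz cos²β tanφ] / [γz sinβ cosβ].
γz = 20.0·2.7 = 54.00 kN/m²
Numerator = 15.9 + 54.00·cos²40.7°·tan32.9° = 15.9 + 54.00·0.5748·0.6469 = 35.979 kPa
Denominator = 54.00·sin40.7°·cos40.7° = 54.00·0.6521·0.7581 = 26.696 kPa
FS = 35.979 / 26.696 = 1.348

FS = 1.35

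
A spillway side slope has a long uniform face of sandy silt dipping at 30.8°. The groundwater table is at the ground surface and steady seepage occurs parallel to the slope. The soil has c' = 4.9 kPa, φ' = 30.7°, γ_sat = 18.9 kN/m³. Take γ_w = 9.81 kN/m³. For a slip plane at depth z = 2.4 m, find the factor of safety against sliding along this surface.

With seepage parallel to the slope and the water table at the surface, the effective normal stress on the slip plane uses the buoyant unit weight γ' = γ_sat − γ_w while the driving shear stress uses γ_sat:
FS = [c' + γ' z cos²β tanφ'] / [γ_sat z sinβ cosβ]
γ' = 18.9 − 9.81 = 9.09 kN/m³
Numerator = 4.9 + 9.09·2.4·cos²30.8°·tan30.7° = 4.9 + 9.09·2.4·0.7378·0.5938 = 14.457 kPa
Denominator = 18.9·2.4·sin30.8°·cos30.8° = 18.9·2.4·0.5120·0.8590 = 19.950 kPa
FS = 14.457 / 19.950 = 0.725

FS = 0.72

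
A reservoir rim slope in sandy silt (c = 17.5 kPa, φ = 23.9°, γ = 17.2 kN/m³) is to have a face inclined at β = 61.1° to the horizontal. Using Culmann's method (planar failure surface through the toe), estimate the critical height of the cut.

Culmann's analysis gives the critical failure plane at α_cr = (β + φ)/2 = (61.1 + 23.9)/2 = 42.5°, and the critical height
H_c = (4c/γ) · sinβ cosφ / [1 − cos(β − φ)]
    = (4·17.5/17.2) · sin61.1°·cos23.9° / [1 − cos(37.2°)]
    = 4.070 · 0.8755·0.9143 / [1 − 0.7965]
    = 4.070 · 0.8004 / 0.2035
    = 16.01 m

H_c = 16.01 m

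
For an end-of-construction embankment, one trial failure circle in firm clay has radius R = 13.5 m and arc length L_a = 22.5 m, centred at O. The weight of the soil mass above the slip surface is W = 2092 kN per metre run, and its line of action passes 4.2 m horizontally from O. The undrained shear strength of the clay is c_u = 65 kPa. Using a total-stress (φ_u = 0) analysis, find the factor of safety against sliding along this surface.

Taking moments about the centre O, the resisting moment is provided by the undrained shear strength acting along the arc:
M_R = c_u·L_a·R = 65·22.50·13.5 = 19743.8 kN·m/m
M_D = W·d = 2092·4.2 = 8786.4 kN·m/m
FS = M_R / M_D = 19743.8 / 8786.4 = 2.247

FS = 2.25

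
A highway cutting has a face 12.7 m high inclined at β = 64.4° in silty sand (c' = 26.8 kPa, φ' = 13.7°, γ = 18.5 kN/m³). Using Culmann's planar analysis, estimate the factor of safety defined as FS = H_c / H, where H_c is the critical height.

FS = 1.09

H_c = (4c'/γ) · sinβ cosφ' / [1 − cos(β − φ')]
    = (4·26.8/18.5) · sin64.4°·cos13.7° / [1 − cos50.7°]
    = 5.795 · 0.8762 / 0.3666 = 13.85 m
FS = H_c / H = 13.85 / 12.7 = 1.090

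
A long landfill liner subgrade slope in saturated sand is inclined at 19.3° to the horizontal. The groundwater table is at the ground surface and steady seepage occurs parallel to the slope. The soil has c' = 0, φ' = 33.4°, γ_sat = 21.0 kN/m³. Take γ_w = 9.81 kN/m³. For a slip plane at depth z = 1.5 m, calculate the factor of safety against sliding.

With seepage parallel to the slope and the water table at the surface, the effective normal stress on the slip plane uses the buoyant unit weight γ' = γ_sat − γ_w while the driving shear stress uses γ_sat:
FS = [c' + γ' z cos²β tanφ'] / [γ_sat z sinβ cosβ]
(For c' = 0 this reduces to FS = (γ'/γ_sat)·tanφ'/tanβ.)
γ' = 21.0 − 9.81 = 11.19 kN/m³
Numerator = 0.0 + 11.19·1.5·cos²19.3°·tan33.4° = 0.0 + 11.19·1.5·0.8908·0.6594 = 9.859 kPa
Denominator = 21.0·1.5·sin19.3°·cos19.3° = 21.0·1.5·0.3305·0.9438 = 9.826 kPa
FS = 9.859 / 9.826 = 1.003

FS = 1.00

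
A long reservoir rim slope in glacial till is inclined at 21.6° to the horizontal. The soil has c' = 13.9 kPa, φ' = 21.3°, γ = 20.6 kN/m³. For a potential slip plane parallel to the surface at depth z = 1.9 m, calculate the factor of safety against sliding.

FS = 2.02

For an infinite slope with a slip plane parallel to the surface (no pore pressure): FS = [c' + γz cos²β tanφ'] / [γz sinβ cosβ].
γz = 20.6·1.9 = 39.14 kN/m²
Numerator = 13.9 + 39.14·cos²21.6°·tan21.3° = 13.9 + 39.14·0.8645·0.3899 = 27.092 kPa
Denominator = 39.14·sin21.6°·cos21.6° = 39.14·0.3681·0.9298 = 13.397 kPa
FS = 27.092 / 13.397 = 2.022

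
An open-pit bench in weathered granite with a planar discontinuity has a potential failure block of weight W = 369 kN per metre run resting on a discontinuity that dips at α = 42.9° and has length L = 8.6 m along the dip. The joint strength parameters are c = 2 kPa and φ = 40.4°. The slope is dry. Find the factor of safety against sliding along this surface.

Resolving the block weight along and normal to the plane and applying the Mohr–Coulomb strength on the joint:
N' = W cosα = 369·cos42.9° = 270.3 kN/m
Driving force T = W sinα = 369·sin42.9° = 251.2 kN/m
Resisting force R = c·L + N'·tanφ = 2·8.6 + 270.3·tan40.4° = 17.2 + 230.1 = 247.3 kN/m
FS = R / T = 247.3 / 251.2 = 0.984

FS = 0.98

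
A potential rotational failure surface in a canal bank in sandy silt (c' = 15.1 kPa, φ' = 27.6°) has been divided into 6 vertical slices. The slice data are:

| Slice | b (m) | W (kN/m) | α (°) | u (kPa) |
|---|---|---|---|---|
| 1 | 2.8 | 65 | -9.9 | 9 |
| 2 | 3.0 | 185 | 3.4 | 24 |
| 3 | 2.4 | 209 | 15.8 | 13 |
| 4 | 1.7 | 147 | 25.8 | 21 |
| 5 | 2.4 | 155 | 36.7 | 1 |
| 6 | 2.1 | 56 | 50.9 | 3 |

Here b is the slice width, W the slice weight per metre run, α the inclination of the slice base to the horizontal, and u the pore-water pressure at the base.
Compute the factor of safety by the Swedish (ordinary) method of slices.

Ordinary method of slices: FS = Σ[c'·Δl_i + (W_i cosα_i − u_i·Δl_i)·tanφ'] / Σ W_i sinα_i, with Δl_i = b_i / cosα_i.
Slice 1: Δl = 2.8/cos(-9.9°) = 2.842 m; N'_1 = 65·cos(-9.9°) − 9·2.842 = 38.5; c'Δl = 42.92; W sinα = -11.2
Slice 2: Δl = 3.0/cos3.4° = 3.005 m; N'_2 = 185·cos3.4° − 24·3.005 = 112.5; c'Δl = 45.38; W sinα = 11.0
Slice 3: Δl = 2.4/cos15.8° = 2.494 m; N'_3 = 209·cos15.8° − 13·2.494 = 168.7; c'Δl = 37.66; W sinα = 56.9
Slice 4: Δl = 1.7/cos25.8° = 1.888 m; N'_4 = 147·cos25.8° − 21·1.888 = 92.7; c'Δl = 28.51; W sinα = 64.0
Slice 5: Δl = 2.4/cos36.7° = 2.993 m; N'_5 = 155·cos36.7° − 1·2.993 = 121.3; c'Δl = 45.20; W sinα = 92.6
Slice 6: Δl = 2.1/cos50.9° = 3.330 m; N'_6 = 56·cos50.9° − 3·3.330 = 25.3; c'Δl = 50.28; W sinα = 43.5
Σc'Δl = 250.0 kN/m; ΣN' = 559.0 kN/m; ΣW sinα = 256.8 kN/m
Resisting = 250.0 + 559.0·tan27.6° = 250.0 + 292.2 = 542.2 kN/m
FS = 542.2 / 256.8 = 2.112

FS = 2.11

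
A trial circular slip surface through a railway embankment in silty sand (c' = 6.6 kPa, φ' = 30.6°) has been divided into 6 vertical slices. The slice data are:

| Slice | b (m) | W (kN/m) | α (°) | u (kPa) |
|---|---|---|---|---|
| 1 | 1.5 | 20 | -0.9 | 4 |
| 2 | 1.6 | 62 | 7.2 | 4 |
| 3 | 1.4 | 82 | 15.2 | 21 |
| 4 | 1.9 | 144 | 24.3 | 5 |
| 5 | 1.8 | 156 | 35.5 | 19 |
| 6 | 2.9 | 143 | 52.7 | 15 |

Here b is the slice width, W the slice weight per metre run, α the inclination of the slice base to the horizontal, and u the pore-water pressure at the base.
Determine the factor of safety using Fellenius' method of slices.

Ordinary method of slices: FS = Σ[c'·Δl_i + (W_i cosα_i − u_i·Δl_i)·tanφ'] / Σ W_i sinα_i, with Δl_i = b_i / cosα_i.
Slice 1: Δl = 1.5/cos(-0.9°) = 1.500 m; N'_1 = 20·cos(-0.9°) − 4·1.500 = 14.0; c'Δl = 9.90; W sinα = -0.3
Slice 2: Δl = 1.6/cos7.2° = 1.613 m; N'_2 = 62·cos7.2° − 4·1.613 = 55.1; c'Δl = 10.64; W sinα = 7.8
Slice 3: Δl = 1.4/cos15.2° = 1.451 m; N'_3 = 82·cos15.2° − 21·1.451 = 48.7; c'Δl = 9.57; W sinα = 21.5
Slice 4: Δl = 1.9/cos24.3° = 2.085 m; N'_4 = 144·cos24.3° − 5·2.085 = 120.8; c'Δl = 13.76; W sinα = 59.3
Slice 5: Δl = 1.8/cos35.5° = 2.211 m; N'_5 = 156·cos35.5° − 19·2.211 = 85.0; c'Δl = 14.59; W sinα = 90.6
Slice 6: Δl = 2.9/cos52.7° = 4.786 m; N'_6 = 143·cos52.7° − 15·4.786 = 14.9; c'Δl = 31.58; W sinα = 113.8
Σc'Δl = 90.1 kN/m; ΣN' = 338.4 kN/m; ΣW sinα = 292.6 kN/m
Resisting = 90.1 + 338.4·tan30.6° = 90.1 + 200.1 = 290.2 kN/m
FS = 290.2 / 292.6 = 0.992

FS = 0.99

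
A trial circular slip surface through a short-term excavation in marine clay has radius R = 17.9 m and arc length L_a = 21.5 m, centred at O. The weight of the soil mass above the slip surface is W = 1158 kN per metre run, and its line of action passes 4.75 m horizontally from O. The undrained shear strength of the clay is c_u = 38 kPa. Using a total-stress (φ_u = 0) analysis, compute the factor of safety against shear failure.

Taking moments about the centre O, the resisting moment is provided by the undrained shear strength acting along the arc:
M_R = c_u·L_a·R = 38·21.50·17.9 = 14624.3 kN·m/m
M_D = W·d = 1158·4.75 = 5500.5 kN·m/m
FS = M_R / M_D = 14624.3 / 5500.5 = 2.659

FS = 2.66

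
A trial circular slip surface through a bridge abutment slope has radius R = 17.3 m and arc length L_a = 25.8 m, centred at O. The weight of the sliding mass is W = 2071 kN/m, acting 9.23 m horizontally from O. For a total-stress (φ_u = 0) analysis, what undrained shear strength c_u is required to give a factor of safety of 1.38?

FS = c_u·L_a·R / (W·d), so c_u = FS·W·d / (L_a·R).
c_u = 1.38·2071·9.23 / (25.80·17.3) = 26379.2 / 446.34 = 59.10 kPa

c_u = 59.1 kPa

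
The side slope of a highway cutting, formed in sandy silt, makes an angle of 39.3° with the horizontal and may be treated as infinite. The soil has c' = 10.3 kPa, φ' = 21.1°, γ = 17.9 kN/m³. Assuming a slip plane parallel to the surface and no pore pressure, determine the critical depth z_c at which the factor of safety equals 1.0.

z_c = 2.22 m

Setting FS = 1.00 in FS = [c' + γz cos²β tanφ'] / [γz sinβ cosβ] and solving for z:
z = c' / [γ cosβ (FS·sinβ − cosβ·tanφ')]
  = 10.3 / [17.9·cos39.3°·(1.00·sin39.3° − cos39.3°·tan21.1°)]
  = 10.3 / [17.9·0.7738·(1.00·0.6334 − 0.7738·0.3859)]
  = 10.3 / 4.6373 = 2.221 m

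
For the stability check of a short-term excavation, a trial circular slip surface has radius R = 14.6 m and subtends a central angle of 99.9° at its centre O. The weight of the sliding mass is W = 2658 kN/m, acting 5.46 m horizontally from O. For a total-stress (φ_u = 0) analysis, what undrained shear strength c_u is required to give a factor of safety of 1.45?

FS = c_u·L_a·R / (W·d), so c_u = FS·W·d / (L_a·R).
Arc length L_a = R·θ = 14.6·(99.9°·π/180) = 14.6·1.7436 = 25.46 m
c_u = 1.45·2658·5.46 / (25.46·14.6) = 21043.4 / 371.66 = 56.62 kPa

c_u = 56.6 kPa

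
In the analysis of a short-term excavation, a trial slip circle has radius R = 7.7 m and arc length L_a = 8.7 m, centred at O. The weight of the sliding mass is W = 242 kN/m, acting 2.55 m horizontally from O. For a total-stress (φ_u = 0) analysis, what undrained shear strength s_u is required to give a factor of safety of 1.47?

s_u = 13.5 kPa

FS = s_u·L_a·R / (W·d), so s_u = FS·W·d / (L_a·R).
s_u = 1.47·242·2.55 / (8.70·7.7) = 907.1 / 66.99 = 13.54 kPa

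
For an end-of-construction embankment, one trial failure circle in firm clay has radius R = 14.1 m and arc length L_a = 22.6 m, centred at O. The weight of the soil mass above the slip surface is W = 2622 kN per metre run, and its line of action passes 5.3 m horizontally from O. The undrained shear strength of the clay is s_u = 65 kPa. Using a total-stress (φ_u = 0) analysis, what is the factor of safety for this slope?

FS = 1.49

Taking moments about the centre O, the resisting moment is provided by the undrained shear strength acting along the arc:
M_R = s_u·L_a·R = 65·22.60·14.1 = 20712.9 kN·m/m
M_D = W·d = 2622·5.3 = 13896.6 kN·m/m
FS = M_R / M_D = 20712.9 / 13896.6 = 1.491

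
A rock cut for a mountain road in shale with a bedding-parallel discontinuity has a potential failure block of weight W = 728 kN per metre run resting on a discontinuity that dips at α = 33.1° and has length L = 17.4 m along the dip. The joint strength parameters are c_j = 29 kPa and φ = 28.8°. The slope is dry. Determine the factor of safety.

Resolving the block weight along and normal to the plane and applying the Mohr–Coulomb strength on the joint:
N' = W cosα = 728·cos33.1° = 609.9 kN/m
Driving force T = W sinα = 728·sin33.1° = 397.6 kN/m
Resisting force R = c_j·L + N'·tanφ = 29·17.4 + 609.9·tan28.8° = 504.6 + 335.3 = 839.9 kN/m
FS = R / T = 839.9 / 397.6 = 2.113

FS = 2.11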